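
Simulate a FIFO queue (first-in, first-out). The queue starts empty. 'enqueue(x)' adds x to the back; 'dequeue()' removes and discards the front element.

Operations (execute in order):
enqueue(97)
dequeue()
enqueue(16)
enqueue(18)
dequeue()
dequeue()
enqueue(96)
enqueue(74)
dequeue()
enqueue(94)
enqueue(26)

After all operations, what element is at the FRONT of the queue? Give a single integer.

Answer: 74

Derivation:
enqueue(97): queue = [97]
dequeue(): queue = []
enqueue(16): queue = [16]
enqueue(18): queue = [16, 18]
dequeue(): queue = [18]
dequeue(): queue = []
enqueue(96): queue = [96]
enqueue(74): queue = [96, 74]
dequeue(): queue = [74]
enqueue(94): queue = [74, 94]
enqueue(26): queue = [74, 94, 26]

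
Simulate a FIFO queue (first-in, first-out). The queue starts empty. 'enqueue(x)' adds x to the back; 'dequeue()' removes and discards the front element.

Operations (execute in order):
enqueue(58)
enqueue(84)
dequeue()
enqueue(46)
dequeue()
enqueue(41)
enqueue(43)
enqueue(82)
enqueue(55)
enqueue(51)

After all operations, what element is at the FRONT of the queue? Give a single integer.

enqueue(58): queue = [58]
enqueue(84): queue = [58, 84]
dequeue(): queue = [84]
enqueue(46): queue = [84, 46]
dequeue(): queue = [46]
enqueue(41): queue = [46, 41]
enqueue(43): queue = [46, 41, 43]
enqueue(82): queue = [46, 41, 43, 82]
enqueue(55): queue = [46, 41, 43, 82, 55]
enqueue(51): queue = [46, 41, 43, 82, 55, 51]

Answer: 46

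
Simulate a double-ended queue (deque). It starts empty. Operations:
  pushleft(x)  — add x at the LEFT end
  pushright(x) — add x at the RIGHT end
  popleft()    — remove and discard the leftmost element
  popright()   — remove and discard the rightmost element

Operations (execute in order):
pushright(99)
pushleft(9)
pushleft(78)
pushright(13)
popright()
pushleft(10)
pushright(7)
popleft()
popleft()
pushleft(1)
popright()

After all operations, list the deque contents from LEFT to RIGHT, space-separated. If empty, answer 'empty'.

Answer: 1 9 99

Derivation:
pushright(99): [99]
pushleft(9): [9, 99]
pushleft(78): [78, 9, 99]
pushright(13): [78, 9, 99, 13]
popright(): [78, 9, 99]
pushleft(10): [10, 78, 9, 99]
pushright(7): [10, 78, 9, 99, 7]
popleft(): [78, 9, 99, 7]
popleft(): [9, 99, 7]
pushleft(1): [1, 9, 99, 7]
popright(): [1, 9, 99]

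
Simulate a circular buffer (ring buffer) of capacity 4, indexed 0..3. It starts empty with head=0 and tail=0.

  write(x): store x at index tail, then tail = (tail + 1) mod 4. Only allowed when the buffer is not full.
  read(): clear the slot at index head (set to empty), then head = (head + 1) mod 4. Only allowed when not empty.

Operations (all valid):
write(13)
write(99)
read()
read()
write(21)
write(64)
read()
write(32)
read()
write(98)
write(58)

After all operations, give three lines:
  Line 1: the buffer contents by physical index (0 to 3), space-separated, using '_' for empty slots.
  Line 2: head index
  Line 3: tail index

Answer: 32 98 58 _
0
3

Derivation:
write(13): buf=[13 _ _ _], head=0, tail=1, size=1
write(99): buf=[13 99 _ _], head=0, tail=2, size=2
read(): buf=[_ 99 _ _], head=1, tail=2, size=1
read(): buf=[_ _ _ _], head=2, tail=2, size=0
write(21): buf=[_ _ 21 _], head=2, tail=3, size=1
write(64): buf=[_ _ 21 64], head=2, tail=0, size=2
read(): buf=[_ _ _ 64], head=3, tail=0, size=1
write(32): buf=[32 _ _ 64], head=3, tail=1, size=2
read(): buf=[32 _ _ _], head=0, tail=1, size=1
write(98): buf=[32 98 _ _], head=0, tail=2, size=2
write(58): buf=[32 98 58 _], head=0, tail=3, size=3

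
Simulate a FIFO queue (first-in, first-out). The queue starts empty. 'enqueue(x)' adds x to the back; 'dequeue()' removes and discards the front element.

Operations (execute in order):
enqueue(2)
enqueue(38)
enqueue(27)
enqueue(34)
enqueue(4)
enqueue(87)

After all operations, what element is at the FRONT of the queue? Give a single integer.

Answer: 2

Derivation:
enqueue(2): queue = [2]
enqueue(38): queue = [2, 38]
enqueue(27): queue = [2, 38, 27]
enqueue(34): queue = [2, 38, 27, 34]
enqueue(4): queue = [2, 38, 27, 34, 4]
enqueue(87): queue = [2, 38, 27, 34, 4, 87]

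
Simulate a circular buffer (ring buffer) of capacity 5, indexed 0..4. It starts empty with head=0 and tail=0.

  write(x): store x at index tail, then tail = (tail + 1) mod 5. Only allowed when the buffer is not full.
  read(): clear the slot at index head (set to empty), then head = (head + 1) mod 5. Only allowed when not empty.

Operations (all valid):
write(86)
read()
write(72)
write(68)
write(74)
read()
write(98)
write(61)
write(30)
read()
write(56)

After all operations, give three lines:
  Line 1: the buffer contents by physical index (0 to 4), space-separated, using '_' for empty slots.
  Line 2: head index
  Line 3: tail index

Answer: 61 30 56 74 98
3
3

Derivation:
write(86): buf=[86 _ _ _ _], head=0, tail=1, size=1
read(): buf=[_ _ _ _ _], head=1, tail=1, size=0
write(72): buf=[_ 72 _ _ _], head=1, tail=2, size=1
write(68): buf=[_ 72 68 _ _], head=1, tail=3, size=2
write(74): buf=[_ 72 68 74 _], head=1, tail=4, size=3
read(): buf=[_ _ 68 74 _], head=2, tail=4, size=2
write(98): buf=[_ _ 68 74 98], head=2, tail=0, size=3
write(61): buf=[61 _ 68 74 98], head=2, tail=1, size=4
write(30): buf=[61 30 68 74 98], head=2, tail=2, size=5
read(): buf=[61 30 _ 74 98], head=3, tail=2, size=4
write(56): buf=[61 30 56 74 98], head=3, tail=3, size=5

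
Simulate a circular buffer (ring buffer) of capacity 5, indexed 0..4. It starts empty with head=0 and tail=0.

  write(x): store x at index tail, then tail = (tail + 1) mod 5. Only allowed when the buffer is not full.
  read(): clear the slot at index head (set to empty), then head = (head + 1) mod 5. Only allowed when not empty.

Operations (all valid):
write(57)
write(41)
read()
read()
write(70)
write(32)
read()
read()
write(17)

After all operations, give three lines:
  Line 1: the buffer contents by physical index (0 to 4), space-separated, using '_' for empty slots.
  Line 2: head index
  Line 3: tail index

write(57): buf=[57 _ _ _ _], head=0, tail=1, size=1
write(41): buf=[57 41 _ _ _], head=0, tail=2, size=2
read(): buf=[_ 41 _ _ _], head=1, tail=2, size=1
read(): buf=[_ _ _ _ _], head=2, tail=2, size=0
write(70): buf=[_ _ 70 _ _], head=2, tail=3, size=1
write(32): buf=[_ _ 70 32 _], head=2, tail=4, size=2
read(): buf=[_ _ _ 32 _], head=3, tail=4, size=1
read(): buf=[_ _ _ _ _], head=4, tail=4, size=0
write(17): buf=[_ _ _ _ 17], head=4, tail=0, size=1

Answer: _ _ _ _ 17
4
0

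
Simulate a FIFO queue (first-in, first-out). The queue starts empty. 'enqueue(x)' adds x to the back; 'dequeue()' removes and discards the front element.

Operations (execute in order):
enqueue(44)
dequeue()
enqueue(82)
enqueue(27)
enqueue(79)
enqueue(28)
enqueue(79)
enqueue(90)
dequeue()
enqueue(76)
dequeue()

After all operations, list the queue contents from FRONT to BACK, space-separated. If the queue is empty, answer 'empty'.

enqueue(44): [44]
dequeue(): []
enqueue(82): [82]
enqueue(27): [82, 27]
enqueue(79): [82, 27, 79]
enqueue(28): [82, 27, 79, 28]
enqueue(79): [82, 27, 79, 28, 79]
enqueue(90): [82, 27, 79, 28, 79, 90]
dequeue(): [27, 79, 28, 79, 90]
enqueue(76): [27, 79, 28, 79, 90, 76]
dequeue(): [79, 28, 79, 90, 76]

Answer: 79 28 79 90 76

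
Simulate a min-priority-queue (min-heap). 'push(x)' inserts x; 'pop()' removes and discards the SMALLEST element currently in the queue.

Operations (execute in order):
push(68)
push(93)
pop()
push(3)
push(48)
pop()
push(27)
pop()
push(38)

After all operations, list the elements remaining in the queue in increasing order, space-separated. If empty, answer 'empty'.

Answer: 38 48 93

Derivation:
push(68): heap contents = [68]
push(93): heap contents = [68, 93]
pop() → 68: heap contents = [93]
push(3): heap contents = [3, 93]
push(48): heap contents = [3, 48, 93]
pop() → 3: heap contents = [48, 93]
push(27): heap contents = [27, 48, 93]
pop() → 27: heap contents = [48, 93]
push(38): heap contents = [38, 48, 93]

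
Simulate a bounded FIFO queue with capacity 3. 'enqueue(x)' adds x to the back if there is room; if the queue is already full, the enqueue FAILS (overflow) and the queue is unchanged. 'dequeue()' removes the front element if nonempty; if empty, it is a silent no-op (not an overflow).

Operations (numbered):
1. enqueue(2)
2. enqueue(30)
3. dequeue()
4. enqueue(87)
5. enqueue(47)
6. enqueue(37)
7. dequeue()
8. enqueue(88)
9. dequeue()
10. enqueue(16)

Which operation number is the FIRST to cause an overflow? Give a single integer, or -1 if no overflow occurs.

Answer: 6

Derivation:
1. enqueue(2): size=1
2. enqueue(30): size=2
3. dequeue(): size=1
4. enqueue(87): size=2
5. enqueue(47): size=3
6. enqueue(37): size=3=cap → OVERFLOW (fail)
7. dequeue(): size=2
8. enqueue(88): size=3
9. dequeue(): size=2
10. enqueue(16): size=3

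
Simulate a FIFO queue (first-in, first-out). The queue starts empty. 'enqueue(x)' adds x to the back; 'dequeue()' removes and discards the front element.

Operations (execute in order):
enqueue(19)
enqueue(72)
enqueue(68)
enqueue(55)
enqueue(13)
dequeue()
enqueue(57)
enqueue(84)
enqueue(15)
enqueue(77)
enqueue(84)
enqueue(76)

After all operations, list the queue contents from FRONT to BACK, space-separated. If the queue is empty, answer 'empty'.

enqueue(19): [19]
enqueue(72): [19, 72]
enqueue(68): [19, 72, 68]
enqueue(55): [19, 72, 68, 55]
enqueue(13): [19, 72, 68, 55, 13]
dequeue(): [72, 68, 55, 13]
enqueue(57): [72, 68, 55, 13, 57]
enqueue(84): [72, 68, 55, 13, 57, 84]
enqueue(15): [72, 68, 55, 13, 57, 84, 15]
enqueue(77): [72, 68, 55, 13, 57, 84, 15, 77]
enqueue(84): [72, 68, 55, 13, 57, 84, 15, 77, 84]
enqueue(76): [72, 68, 55, 13, 57, 84, 15, 77, 84, 76]

Answer: 72 68 55 13 57 84 15 77 84 76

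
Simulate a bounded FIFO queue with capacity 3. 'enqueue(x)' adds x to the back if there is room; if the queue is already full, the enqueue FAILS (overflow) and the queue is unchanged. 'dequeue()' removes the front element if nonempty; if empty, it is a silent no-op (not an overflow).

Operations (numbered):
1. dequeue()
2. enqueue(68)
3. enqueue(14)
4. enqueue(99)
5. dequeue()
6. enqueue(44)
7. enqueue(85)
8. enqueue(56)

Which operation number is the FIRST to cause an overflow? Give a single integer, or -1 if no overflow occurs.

Answer: 7

Derivation:
1. dequeue(): empty, no-op, size=0
2. enqueue(68): size=1
3. enqueue(14): size=2
4. enqueue(99): size=3
5. dequeue(): size=2
6. enqueue(44): size=3
7. enqueue(85): size=3=cap → OVERFLOW (fail)
8. enqueue(56): size=3=cap → OVERFLOW (fail)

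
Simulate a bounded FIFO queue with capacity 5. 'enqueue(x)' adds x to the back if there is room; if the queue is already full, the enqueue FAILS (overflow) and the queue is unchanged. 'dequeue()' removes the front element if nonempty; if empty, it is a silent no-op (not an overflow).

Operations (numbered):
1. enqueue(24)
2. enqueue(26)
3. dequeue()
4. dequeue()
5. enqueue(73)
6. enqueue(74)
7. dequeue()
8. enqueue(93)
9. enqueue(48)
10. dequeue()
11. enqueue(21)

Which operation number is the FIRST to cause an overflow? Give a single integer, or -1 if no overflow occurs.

1. enqueue(24): size=1
2. enqueue(26): size=2
3. dequeue(): size=1
4. dequeue(): size=0
5. enqueue(73): size=1
6. enqueue(74): size=2
7. dequeue(): size=1
8. enqueue(93): size=2
9. enqueue(48): size=3
10. dequeue(): size=2
11. enqueue(21): size=3

Answer: -1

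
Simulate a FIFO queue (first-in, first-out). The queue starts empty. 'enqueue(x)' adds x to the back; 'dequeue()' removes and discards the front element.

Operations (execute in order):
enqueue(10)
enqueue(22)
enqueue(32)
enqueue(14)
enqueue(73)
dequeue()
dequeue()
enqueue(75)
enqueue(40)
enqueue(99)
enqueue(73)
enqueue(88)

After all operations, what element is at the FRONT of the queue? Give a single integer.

Answer: 32

Derivation:
enqueue(10): queue = [10]
enqueue(22): queue = [10, 22]
enqueue(32): queue = [10, 22, 32]
enqueue(14): queue = [10, 22, 32, 14]
enqueue(73): queue = [10, 22, 32, 14, 73]
dequeue(): queue = [22, 32, 14, 73]
dequeue(): queue = [32, 14, 73]
enqueue(75): queue = [32, 14, 73, 75]
enqueue(40): queue = [32, 14, 73, 75, 40]
enqueue(99): queue = [32, 14, 73, 75, 40, 99]
enqueue(73): queue = [32, 14, 73, 75, 40, 99, 73]
enqueue(88): queue = [32, 14, 73, 75, 40, 99, 73, 88]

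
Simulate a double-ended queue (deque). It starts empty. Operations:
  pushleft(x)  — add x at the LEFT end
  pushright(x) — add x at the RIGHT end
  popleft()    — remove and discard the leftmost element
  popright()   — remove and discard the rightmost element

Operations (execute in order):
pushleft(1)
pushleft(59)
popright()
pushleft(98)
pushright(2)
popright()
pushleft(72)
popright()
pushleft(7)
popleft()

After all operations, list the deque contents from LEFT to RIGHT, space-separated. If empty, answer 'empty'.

pushleft(1): [1]
pushleft(59): [59, 1]
popright(): [59]
pushleft(98): [98, 59]
pushright(2): [98, 59, 2]
popright(): [98, 59]
pushleft(72): [72, 98, 59]
popright(): [72, 98]
pushleft(7): [7, 72, 98]
popleft(): [72, 98]

Answer: 72 98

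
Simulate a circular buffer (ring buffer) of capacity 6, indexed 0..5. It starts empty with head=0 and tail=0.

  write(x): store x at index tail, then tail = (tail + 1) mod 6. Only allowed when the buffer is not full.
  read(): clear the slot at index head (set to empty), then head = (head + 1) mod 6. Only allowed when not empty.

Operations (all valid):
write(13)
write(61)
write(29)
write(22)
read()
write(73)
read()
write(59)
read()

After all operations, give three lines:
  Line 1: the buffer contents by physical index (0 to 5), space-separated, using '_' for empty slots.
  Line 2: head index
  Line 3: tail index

write(13): buf=[13 _ _ _ _ _], head=0, tail=1, size=1
write(61): buf=[13 61 _ _ _ _], head=0, tail=2, size=2
write(29): buf=[13 61 29 _ _ _], head=0, tail=3, size=3
write(22): buf=[13 61 29 22 _ _], head=0, tail=4, size=4
read(): buf=[_ 61 29 22 _ _], head=1, tail=4, size=3
write(73): buf=[_ 61 29 22 73 _], head=1, tail=5, size=4
read(): buf=[_ _ 29 22 73 _], head=2, tail=5, size=3
write(59): buf=[_ _ 29 22 73 59], head=2, tail=0, size=4
read(): buf=[_ _ _ 22 73 59], head=3, tail=0, size=3

Answer: _ _ _ 22 73 59
3
0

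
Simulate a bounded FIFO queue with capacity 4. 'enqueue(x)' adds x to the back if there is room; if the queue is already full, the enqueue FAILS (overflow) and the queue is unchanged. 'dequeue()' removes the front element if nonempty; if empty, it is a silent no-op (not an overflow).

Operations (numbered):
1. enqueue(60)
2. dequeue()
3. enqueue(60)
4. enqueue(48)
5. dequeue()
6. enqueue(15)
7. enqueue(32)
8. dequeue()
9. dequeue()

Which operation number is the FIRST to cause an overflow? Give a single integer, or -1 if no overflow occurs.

Answer: -1

Derivation:
1. enqueue(60): size=1
2. dequeue(): size=0
3. enqueue(60): size=1
4. enqueue(48): size=2
5. dequeue(): size=1
6. enqueue(15): size=2
7. enqueue(32): size=3
8. dequeue(): size=2
9. dequeue(): size=1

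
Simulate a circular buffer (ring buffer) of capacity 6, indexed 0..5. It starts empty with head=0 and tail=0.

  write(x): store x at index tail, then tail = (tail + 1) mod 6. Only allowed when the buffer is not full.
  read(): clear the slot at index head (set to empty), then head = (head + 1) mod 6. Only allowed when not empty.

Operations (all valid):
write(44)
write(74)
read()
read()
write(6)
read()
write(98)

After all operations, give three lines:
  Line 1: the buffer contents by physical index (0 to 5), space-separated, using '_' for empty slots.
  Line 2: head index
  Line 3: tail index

write(44): buf=[44 _ _ _ _ _], head=0, tail=1, size=1
write(74): buf=[44 74 _ _ _ _], head=0, tail=2, size=2
read(): buf=[_ 74 _ _ _ _], head=1, tail=2, size=1
read(): buf=[_ _ _ _ _ _], head=2, tail=2, size=0
write(6): buf=[_ _ 6 _ _ _], head=2, tail=3, size=1
read(): buf=[_ _ _ _ _ _], head=3, tail=3, size=0
write(98): buf=[_ _ _ 98 _ _], head=3, tail=4, size=1

Answer: _ _ _ 98 _ _
3
4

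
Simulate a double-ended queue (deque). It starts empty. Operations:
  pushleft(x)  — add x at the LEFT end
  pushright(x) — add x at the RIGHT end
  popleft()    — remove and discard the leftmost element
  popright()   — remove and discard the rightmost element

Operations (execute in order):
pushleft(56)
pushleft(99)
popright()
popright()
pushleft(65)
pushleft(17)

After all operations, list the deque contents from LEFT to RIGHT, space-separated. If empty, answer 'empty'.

pushleft(56): [56]
pushleft(99): [99, 56]
popright(): [99]
popright(): []
pushleft(65): [65]
pushleft(17): [17, 65]

Answer: 17 65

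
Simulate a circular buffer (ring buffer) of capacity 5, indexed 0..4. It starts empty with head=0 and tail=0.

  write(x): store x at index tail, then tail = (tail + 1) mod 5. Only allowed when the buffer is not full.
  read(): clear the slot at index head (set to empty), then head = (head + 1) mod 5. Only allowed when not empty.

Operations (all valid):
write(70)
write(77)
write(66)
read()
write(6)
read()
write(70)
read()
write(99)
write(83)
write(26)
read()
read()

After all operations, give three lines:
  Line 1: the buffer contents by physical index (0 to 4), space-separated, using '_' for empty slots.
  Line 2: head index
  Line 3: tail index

write(70): buf=[70 _ _ _ _], head=0, tail=1, size=1
write(77): buf=[70 77 _ _ _], head=0, tail=2, size=2
write(66): buf=[70 77 66 _ _], head=0, tail=3, size=3
read(): buf=[_ 77 66 _ _], head=1, tail=3, size=2
write(6): buf=[_ 77 66 6 _], head=1, tail=4, size=3
read(): buf=[_ _ 66 6 _], head=2, tail=4, size=2
write(70): buf=[_ _ 66 6 70], head=2, tail=0, size=3
read(): buf=[_ _ _ 6 70], head=3, tail=0, size=2
write(99): buf=[99 _ _ 6 70], head=3, tail=1, size=3
write(83): buf=[99 83 _ 6 70], head=3, tail=2, size=4
write(26): buf=[99 83 26 6 70], head=3, tail=3, size=5
read(): buf=[99 83 26 _ 70], head=4, tail=3, size=4
read(): buf=[99 83 26 _ _], head=0, tail=3, size=3

Answer: 99 83 26 _ _
0
3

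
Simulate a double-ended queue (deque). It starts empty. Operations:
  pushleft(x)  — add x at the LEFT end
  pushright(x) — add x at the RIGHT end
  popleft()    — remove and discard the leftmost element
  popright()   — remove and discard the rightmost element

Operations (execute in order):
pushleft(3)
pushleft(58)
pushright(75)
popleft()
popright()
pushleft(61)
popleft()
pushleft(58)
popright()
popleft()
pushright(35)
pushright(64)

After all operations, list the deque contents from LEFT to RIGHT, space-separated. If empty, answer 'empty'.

pushleft(3): [3]
pushleft(58): [58, 3]
pushright(75): [58, 3, 75]
popleft(): [3, 75]
popright(): [3]
pushleft(61): [61, 3]
popleft(): [3]
pushleft(58): [58, 3]
popright(): [58]
popleft(): []
pushright(35): [35]
pushright(64): [35, 64]

Answer: 35 64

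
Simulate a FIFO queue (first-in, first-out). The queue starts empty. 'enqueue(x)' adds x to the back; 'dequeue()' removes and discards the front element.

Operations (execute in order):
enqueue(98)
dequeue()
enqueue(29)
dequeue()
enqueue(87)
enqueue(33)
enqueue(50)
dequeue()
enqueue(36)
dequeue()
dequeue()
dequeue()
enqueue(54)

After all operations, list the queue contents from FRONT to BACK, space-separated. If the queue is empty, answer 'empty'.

Answer: 54

Derivation:
enqueue(98): [98]
dequeue(): []
enqueue(29): [29]
dequeue(): []
enqueue(87): [87]
enqueue(33): [87, 33]
enqueue(50): [87, 33, 50]
dequeue(): [33, 50]
enqueue(36): [33, 50, 36]
dequeue(): [50, 36]
dequeue(): [36]
dequeue(): []
enqueue(54): [54]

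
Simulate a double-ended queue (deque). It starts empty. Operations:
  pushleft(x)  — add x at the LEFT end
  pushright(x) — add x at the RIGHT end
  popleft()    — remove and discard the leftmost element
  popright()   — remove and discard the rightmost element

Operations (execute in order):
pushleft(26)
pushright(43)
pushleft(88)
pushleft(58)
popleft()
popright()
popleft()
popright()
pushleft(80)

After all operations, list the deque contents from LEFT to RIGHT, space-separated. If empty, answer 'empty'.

pushleft(26): [26]
pushright(43): [26, 43]
pushleft(88): [88, 26, 43]
pushleft(58): [58, 88, 26, 43]
popleft(): [88, 26, 43]
popright(): [88, 26]
popleft(): [26]
popright(): []
pushleft(80): [80]

Answer: 80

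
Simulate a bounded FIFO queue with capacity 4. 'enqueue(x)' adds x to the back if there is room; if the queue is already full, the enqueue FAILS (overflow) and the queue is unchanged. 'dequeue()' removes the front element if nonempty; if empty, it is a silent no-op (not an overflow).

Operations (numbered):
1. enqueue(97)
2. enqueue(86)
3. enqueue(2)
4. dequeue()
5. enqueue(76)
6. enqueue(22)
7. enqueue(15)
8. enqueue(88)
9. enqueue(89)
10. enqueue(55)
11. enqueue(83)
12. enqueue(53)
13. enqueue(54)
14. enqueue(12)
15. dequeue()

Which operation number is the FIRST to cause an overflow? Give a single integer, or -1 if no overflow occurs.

Answer: 7

Derivation:
1. enqueue(97): size=1
2. enqueue(86): size=2
3. enqueue(2): size=3
4. dequeue(): size=2
5. enqueue(76): size=3
6. enqueue(22): size=4
7. enqueue(15): size=4=cap → OVERFLOW (fail)
8. enqueue(88): size=4=cap → OVERFLOW (fail)
9. enqueue(89): size=4=cap → OVERFLOW (fail)
10. enqueue(55): size=4=cap → OVERFLOW (fail)
11. enqueue(83): size=4=cap → OVERFLOW (fail)
12. enqueue(53): size=4=cap → OVERFLOW (fail)
13. enqueue(54): size=4=cap → OVERFLOW (fail)
14. enqueue(12): size=4=cap → OVERFLOW (fail)
15. dequeue(): size=3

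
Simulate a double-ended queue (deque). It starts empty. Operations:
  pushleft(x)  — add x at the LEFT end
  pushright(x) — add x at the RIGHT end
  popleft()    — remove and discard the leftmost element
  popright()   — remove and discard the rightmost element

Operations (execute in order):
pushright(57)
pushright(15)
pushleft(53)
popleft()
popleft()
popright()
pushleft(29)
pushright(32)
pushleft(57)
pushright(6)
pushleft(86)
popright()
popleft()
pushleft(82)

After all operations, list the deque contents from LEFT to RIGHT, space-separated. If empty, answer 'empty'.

Answer: 82 57 29 32

Derivation:
pushright(57): [57]
pushright(15): [57, 15]
pushleft(53): [53, 57, 15]
popleft(): [57, 15]
popleft(): [15]
popright(): []
pushleft(29): [29]
pushright(32): [29, 32]
pushleft(57): [57, 29, 32]
pushright(6): [57, 29, 32, 6]
pushleft(86): [86, 57, 29, 32, 6]
popright(): [86, 57, 29, 32]
popleft(): [57, 29, 32]
pushleft(82): [82, 57, 29, 32]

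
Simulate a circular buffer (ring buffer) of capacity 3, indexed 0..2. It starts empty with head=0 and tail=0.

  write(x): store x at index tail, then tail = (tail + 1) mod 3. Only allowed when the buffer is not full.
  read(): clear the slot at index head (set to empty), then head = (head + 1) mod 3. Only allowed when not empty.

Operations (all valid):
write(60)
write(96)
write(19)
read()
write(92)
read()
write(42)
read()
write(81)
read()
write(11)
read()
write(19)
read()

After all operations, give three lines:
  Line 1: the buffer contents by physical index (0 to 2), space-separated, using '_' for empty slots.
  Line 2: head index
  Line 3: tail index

write(60): buf=[60 _ _], head=0, tail=1, size=1
write(96): buf=[60 96 _], head=0, tail=2, size=2
write(19): buf=[60 96 19], head=0, tail=0, size=3
read(): buf=[_ 96 19], head=1, tail=0, size=2
write(92): buf=[92 96 19], head=1, tail=1, size=3
read(): buf=[92 _ 19], head=2, tail=1, size=2
write(42): buf=[92 42 19], head=2, tail=2, size=3
read(): buf=[92 42 _], head=0, tail=2, size=2
write(81): buf=[92 42 81], head=0, tail=0, size=3
read(): buf=[_ 42 81], head=1, tail=0, size=2
write(11): buf=[11 42 81], head=1, tail=1, size=3
read(): buf=[11 _ 81], head=2, tail=1, size=2
write(19): buf=[11 19 81], head=2, tail=2, size=3
read(): buf=[11 19 _], head=0, tail=2, size=2

Answer: 11 19 _
0
2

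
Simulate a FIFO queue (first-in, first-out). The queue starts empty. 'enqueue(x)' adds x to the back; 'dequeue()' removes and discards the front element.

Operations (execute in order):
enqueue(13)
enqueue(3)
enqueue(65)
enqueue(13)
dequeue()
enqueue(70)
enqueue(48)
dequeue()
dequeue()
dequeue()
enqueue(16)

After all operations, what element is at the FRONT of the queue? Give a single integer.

Answer: 70

Derivation:
enqueue(13): queue = [13]
enqueue(3): queue = [13, 3]
enqueue(65): queue = [13, 3, 65]
enqueue(13): queue = [13, 3, 65, 13]
dequeue(): queue = [3, 65, 13]
enqueue(70): queue = [3, 65, 13, 70]
enqueue(48): queue = [3, 65, 13, 70, 48]
dequeue(): queue = [65, 13, 70, 48]
dequeue(): queue = [13, 70, 48]
dequeue(): queue = [70, 48]
enqueue(16): queue = [70, 48, 16]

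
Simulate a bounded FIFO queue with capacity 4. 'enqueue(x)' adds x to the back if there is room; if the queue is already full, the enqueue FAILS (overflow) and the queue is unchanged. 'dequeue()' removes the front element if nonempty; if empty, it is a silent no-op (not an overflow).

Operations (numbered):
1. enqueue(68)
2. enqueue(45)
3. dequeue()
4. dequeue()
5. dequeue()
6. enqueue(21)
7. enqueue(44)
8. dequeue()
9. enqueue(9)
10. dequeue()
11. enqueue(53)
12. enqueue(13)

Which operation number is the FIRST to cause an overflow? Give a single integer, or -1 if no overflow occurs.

Answer: -1

Derivation:
1. enqueue(68): size=1
2. enqueue(45): size=2
3. dequeue(): size=1
4. dequeue(): size=0
5. dequeue(): empty, no-op, size=0
6. enqueue(21): size=1
7. enqueue(44): size=2
8. dequeue(): size=1
9. enqueue(9): size=2
10. dequeue(): size=1
11. enqueue(53): size=2
12. enqueue(13): size=3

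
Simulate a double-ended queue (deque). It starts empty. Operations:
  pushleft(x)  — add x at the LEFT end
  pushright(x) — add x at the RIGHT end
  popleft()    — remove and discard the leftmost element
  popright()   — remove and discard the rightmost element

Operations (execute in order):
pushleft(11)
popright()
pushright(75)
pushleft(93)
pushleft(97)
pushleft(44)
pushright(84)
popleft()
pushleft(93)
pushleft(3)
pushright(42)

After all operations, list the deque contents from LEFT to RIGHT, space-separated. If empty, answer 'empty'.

Answer: 3 93 97 93 75 84 42

Derivation:
pushleft(11): [11]
popright(): []
pushright(75): [75]
pushleft(93): [93, 75]
pushleft(97): [97, 93, 75]
pushleft(44): [44, 97, 93, 75]
pushright(84): [44, 97, 93, 75, 84]
popleft(): [97, 93, 75, 84]
pushleft(93): [93, 97, 93, 75, 84]
pushleft(3): [3, 93, 97, 93, 75, 84]
pushright(42): [3, 93, 97, 93, 75, 84, 42]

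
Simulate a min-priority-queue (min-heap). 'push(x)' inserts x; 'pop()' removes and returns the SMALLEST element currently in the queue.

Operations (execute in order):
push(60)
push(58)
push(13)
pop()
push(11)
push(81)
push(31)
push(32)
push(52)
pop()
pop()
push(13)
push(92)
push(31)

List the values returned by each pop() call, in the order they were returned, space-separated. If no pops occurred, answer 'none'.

Answer: 13 11 31

Derivation:
push(60): heap contents = [60]
push(58): heap contents = [58, 60]
push(13): heap contents = [13, 58, 60]
pop() → 13: heap contents = [58, 60]
push(11): heap contents = [11, 58, 60]
push(81): heap contents = [11, 58, 60, 81]
push(31): heap contents = [11, 31, 58, 60, 81]
push(32): heap contents = [11, 31, 32, 58, 60, 81]
push(52): heap contents = [11, 31, 32, 52, 58, 60, 81]
pop() → 11: heap contents = [31, 32, 52, 58, 60, 81]
pop() → 31: heap contents = [32, 52, 58, 60, 81]
push(13): heap contents = [13, 32, 52, 58, 60, 81]
push(92): heap contents = [13, 32, 52, 58, 60, 81, 92]
push(31): heap contents = [13, 31, 32, 52, 58, 60, 81, 92]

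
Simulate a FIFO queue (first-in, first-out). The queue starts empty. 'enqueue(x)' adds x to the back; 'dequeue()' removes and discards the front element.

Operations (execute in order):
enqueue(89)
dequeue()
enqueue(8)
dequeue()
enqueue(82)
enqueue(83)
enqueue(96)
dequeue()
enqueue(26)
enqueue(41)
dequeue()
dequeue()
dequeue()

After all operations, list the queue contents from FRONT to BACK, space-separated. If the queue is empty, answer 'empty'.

enqueue(89): [89]
dequeue(): []
enqueue(8): [8]
dequeue(): []
enqueue(82): [82]
enqueue(83): [82, 83]
enqueue(96): [82, 83, 96]
dequeue(): [83, 96]
enqueue(26): [83, 96, 26]
enqueue(41): [83, 96, 26, 41]
dequeue(): [96, 26, 41]
dequeue(): [26, 41]
dequeue(): [41]

Answer: 41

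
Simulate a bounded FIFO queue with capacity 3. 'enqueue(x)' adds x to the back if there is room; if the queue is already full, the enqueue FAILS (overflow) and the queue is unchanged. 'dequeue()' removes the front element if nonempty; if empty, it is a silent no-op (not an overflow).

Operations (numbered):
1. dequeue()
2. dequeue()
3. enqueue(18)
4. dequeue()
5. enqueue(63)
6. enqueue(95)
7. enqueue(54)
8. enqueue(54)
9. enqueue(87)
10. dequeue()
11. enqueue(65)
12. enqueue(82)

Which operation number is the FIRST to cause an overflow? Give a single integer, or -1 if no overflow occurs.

1. dequeue(): empty, no-op, size=0
2. dequeue(): empty, no-op, size=0
3. enqueue(18): size=1
4. dequeue(): size=0
5. enqueue(63): size=1
6. enqueue(95): size=2
7. enqueue(54): size=3
8. enqueue(54): size=3=cap → OVERFLOW (fail)
9. enqueue(87): size=3=cap → OVERFLOW (fail)
10. dequeue(): size=2
11. enqueue(65): size=3
12. enqueue(82): size=3=cap → OVERFLOW (fail)

Answer: 8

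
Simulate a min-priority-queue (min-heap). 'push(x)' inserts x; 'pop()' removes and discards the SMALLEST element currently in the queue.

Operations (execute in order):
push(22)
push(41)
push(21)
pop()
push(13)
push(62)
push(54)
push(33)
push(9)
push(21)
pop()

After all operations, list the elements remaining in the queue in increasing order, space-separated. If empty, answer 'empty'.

push(22): heap contents = [22]
push(41): heap contents = [22, 41]
push(21): heap contents = [21, 22, 41]
pop() → 21: heap contents = [22, 41]
push(13): heap contents = [13, 22, 41]
push(62): heap contents = [13, 22, 41, 62]
push(54): heap contents = [13, 22, 41, 54, 62]
push(33): heap contents = [13, 22, 33, 41, 54, 62]
push(9): heap contents = [9, 13, 22, 33, 41, 54, 62]
push(21): heap contents = [9, 13, 21, 22, 33, 41, 54, 62]
pop() → 9: heap contents = [13, 21, 22, 33, 41, 54, 62]

Answer: 13 21 22 33 41 54 62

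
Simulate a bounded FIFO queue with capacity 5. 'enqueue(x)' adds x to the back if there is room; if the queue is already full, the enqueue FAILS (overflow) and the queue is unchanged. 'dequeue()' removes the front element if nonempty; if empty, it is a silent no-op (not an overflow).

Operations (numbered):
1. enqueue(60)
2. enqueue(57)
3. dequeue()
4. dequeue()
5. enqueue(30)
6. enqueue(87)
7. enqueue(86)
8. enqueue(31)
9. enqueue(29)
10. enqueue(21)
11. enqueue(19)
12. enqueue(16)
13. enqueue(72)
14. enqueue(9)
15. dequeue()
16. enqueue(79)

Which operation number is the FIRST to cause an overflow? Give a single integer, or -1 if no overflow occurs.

1. enqueue(60): size=1
2. enqueue(57): size=2
3. dequeue(): size=1
4. dequeue(): size=0
5. enqueue(30): size=1
6. enqueue(87): size=2
7. enqueue(86): size=3
8. enqueue(31): size=4
9. enqueue(29): size=5
10. enqueue(21): size=5=cap → OVERFLOW (fail)
11. enqueue(19): size=5=cap → OVERFLOW (fail)
12. enqueue(16): size=5=cap → OVERFLOW (fail)
13. enqueue(72): size=5=cap → OVERFLOW (fail)
14. enqueue(9): size=5=cap → OVERFLOW (fail)
15. dequeue(): size=4
16. enqueue(79): size=5

Answer: 10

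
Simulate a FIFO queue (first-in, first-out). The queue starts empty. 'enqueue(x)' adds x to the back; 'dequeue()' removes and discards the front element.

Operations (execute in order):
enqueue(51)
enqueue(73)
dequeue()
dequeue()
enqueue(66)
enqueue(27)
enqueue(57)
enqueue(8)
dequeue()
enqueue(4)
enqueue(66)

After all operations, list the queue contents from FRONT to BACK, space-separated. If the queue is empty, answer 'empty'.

enqueue(51): [51]
enqueue(73): [51, 73]
dequeue(): [73]
dequeue(): []
enqueue(66): [66]
enqueue(27): [66, 27]
enqueue(57): [66, 27, 57]
enqueue(8): [66, 27, 57, 8]
dequeue(): [27, 57, 8]
enqueue(4): [27, 57, 8, 4]
enqueue(66): [27, 57, 8, 4, 66]

Answer: 27 57 8 4 66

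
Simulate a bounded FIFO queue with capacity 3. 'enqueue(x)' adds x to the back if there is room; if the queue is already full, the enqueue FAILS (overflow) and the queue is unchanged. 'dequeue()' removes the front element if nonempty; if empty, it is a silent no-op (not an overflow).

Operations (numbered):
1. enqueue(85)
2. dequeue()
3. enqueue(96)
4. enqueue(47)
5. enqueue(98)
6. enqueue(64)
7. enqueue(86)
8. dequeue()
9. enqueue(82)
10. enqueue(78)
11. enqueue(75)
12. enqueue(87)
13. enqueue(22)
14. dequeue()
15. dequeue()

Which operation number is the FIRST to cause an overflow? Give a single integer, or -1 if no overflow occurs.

1. enqueue(85): size=1
2. dequeue(): size=0
3. enqueue(96): size=1
4. enqueue(47): size=2
5. enqueue(98): size=3
6. enqueue(64): size=3=cap → OVERFLOW (fail)
7. enqueue(86): size=3=cap → OVERFLOW (fail)
8. dequeue(): size=2
9. enqueue(82): size=3
10. enqueue(78): size=3=cap → OVERFLOW (fail)
11. enqueue(75): size=3=cap → OVERFLOW (fail)
12. enqueue(87): size=3=cap → OVERFLOW (fail)
13. enqueue(22): size=3=cap → OVERFLOW (fail)
14. dequeue(): size=2
15. dequeue(): size=1

Answer: 6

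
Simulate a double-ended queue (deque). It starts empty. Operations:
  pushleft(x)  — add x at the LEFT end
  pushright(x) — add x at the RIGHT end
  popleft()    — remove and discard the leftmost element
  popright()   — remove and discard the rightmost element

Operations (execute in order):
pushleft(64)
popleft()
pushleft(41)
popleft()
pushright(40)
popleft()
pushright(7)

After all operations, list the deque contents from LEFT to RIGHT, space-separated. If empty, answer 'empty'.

Answer: 7

Derivation:
pushleft(64): [64]
popleft(): []
pushleft(41): [41]
popleft(): []
pushright(40): [40]
popleft(): []
pushright(7): [7]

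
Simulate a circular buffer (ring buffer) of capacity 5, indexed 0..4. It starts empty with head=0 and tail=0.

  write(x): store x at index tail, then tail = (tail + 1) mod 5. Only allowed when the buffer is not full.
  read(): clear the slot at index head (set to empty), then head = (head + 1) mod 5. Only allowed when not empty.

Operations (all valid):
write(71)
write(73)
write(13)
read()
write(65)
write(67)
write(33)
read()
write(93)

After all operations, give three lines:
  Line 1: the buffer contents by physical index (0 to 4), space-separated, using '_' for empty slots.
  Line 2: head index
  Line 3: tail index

write(71): buf=[71 _ _ _ _], head=0, tail=1, size=1
write(73): buf=[71 73 _ _ _], head=0, tail=2, size=2
write(13): buf=[71 73 13 _ _], head=0, tail=3, size=3
read(): buf=[_ 73 13 _ _], head=1, tail=3, size=2
write(65): buf=[_ 73 13 65 _], head=1, tail=4, size=3
write(67): buf=[_ 73 13 65 67], head=1, tail=0, size=4
write(33): buf=[33 73 13 65 67], head=1, tail=1, size=5
read(): buf=[33 _ 13 65 67], head=2, tail=1, size=4
write(93): buf=[33 93 13 65 67], head=2, tail=2, size=5

Answer: 33 93 13 65 67
2
2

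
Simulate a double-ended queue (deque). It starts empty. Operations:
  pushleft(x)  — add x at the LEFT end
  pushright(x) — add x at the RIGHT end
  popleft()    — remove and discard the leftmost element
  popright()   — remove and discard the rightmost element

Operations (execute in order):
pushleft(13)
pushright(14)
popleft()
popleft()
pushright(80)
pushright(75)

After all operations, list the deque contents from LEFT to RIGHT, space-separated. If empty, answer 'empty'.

Answer: 80 75

Derivation:
pushleft(13): [13]
pushright(14): [13, 14]
popleft(): [14]
popleft(): []
pushright(80): [80]
pushright(75): [80, 75]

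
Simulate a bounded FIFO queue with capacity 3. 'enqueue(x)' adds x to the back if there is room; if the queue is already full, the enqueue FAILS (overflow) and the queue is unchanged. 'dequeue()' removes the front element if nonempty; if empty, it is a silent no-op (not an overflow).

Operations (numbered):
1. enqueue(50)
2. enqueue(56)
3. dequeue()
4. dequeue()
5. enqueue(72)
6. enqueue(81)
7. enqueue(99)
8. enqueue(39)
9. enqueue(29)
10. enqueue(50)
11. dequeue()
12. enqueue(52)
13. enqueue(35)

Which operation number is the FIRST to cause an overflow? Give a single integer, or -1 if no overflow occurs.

Answer: 8

Derivation:
1. enqueue(50): size=1
2. enqueue(56): size=2
3. dequeue(): size=1
4. dequeue(): size=0
5. enqueue(72): size=1
6. enqueue(81): size=2
7. enqueue(99): size=3
8. enqueue(39): size=3=cap → OVERFLOW (fail)
9. enqueue(29): size=3=cap → OVERFLOW (fail)
10. enqueue(50): size=3=cap → OVERFLOW (fail)
11. dequeue(): size=2
12. enqueue(52): size=3
13. enqueue(35): size=3=cap → OVERFLOW (fail)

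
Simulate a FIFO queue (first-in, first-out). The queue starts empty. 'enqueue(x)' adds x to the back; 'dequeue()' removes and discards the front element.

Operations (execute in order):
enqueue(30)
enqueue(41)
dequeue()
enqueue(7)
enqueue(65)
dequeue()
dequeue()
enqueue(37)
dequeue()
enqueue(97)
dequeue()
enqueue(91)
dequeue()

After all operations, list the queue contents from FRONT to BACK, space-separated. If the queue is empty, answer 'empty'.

enqueue(30): [30]
enqueue(41): [30, 41]
dequeue(): [41]
enqueue(7): [41, 7]
enqueue(65): [41, 7, 65]
dequeue(): [7, 65]
dequeue(): [65]
enqueue(37): [65, 37]
dequeue(): [37]
enqueue(97): [37, 97]
dequeue(): [97]
enqueue(91): [97, 91]
dequeue(): [91]

Answer: 91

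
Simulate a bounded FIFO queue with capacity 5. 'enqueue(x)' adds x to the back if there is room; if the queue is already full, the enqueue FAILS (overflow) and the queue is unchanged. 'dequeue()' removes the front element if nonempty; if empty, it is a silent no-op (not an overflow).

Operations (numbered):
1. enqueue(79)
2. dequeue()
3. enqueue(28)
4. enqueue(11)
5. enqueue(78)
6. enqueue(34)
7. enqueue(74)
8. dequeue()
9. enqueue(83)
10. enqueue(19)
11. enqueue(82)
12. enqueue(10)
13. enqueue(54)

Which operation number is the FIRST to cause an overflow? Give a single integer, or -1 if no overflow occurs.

1. enqueue(79): size=1
2. dequeue(): size=0
3. enqueue(28): size=1
4. enqueue(11): size=2
5. enqueue(78): size=3
6. enqueue(34): size=4
7. enqueue(74): size=5
8. dequeue(): size=4
9. enqueue(83): size=5
10. enqueue(19): size=5=cap → OVERFLOW (fail)
11. enqueue(82): size=5=cap → OVERFLOW (fail)
12. enqueue(10): size=5=cap → OVERFLOW (fail)
13. enqueue(54): size=5=cap → OVERFLOW (fail)

Answer: 10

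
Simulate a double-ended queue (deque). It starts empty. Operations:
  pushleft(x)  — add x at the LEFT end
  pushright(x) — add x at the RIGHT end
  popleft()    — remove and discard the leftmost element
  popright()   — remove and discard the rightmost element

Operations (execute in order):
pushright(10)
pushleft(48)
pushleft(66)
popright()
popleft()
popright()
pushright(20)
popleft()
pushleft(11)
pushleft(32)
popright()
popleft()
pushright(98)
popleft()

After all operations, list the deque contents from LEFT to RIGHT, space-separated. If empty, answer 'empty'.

Answer: empty

Derivation:
pushright(10): [10]
pushleft(48): [48, 10]
pushleft(66): [66, 48, 10]
popright(): [66, 48]
popleft(): [48]
popright(): []
pushright(20): [20]
popleft(): []
pushleft(11): [11]
pushleft(32): [32, 11]
popright(): [32]
popleft(): []
pushright(98): [98]
popleft(): []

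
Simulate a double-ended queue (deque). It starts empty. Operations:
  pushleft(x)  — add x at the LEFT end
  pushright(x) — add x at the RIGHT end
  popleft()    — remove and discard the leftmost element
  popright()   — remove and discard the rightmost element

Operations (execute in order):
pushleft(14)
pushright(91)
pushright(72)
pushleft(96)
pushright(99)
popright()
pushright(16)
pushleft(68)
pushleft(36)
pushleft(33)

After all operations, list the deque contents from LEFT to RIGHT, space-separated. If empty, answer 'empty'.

Answer: 33 36 68 96 14 91 72 16

Derivation:
pushleft(14): [14]
pushright(91): [14, 91]
pushright(72): [14, 91, 72]
pushleft(96): [96, 14, 91, 72]
pushright(99): [96, 14, 91, 72, 99]
popright(): [96, 14, 91, 72]
pushright(16): [96, 14, 91, 72, 16]
pushleft(68): [68, 96, 14, 91, 72, 16]
pushleft(36): [36, 68, 96, 14, 91, 72, 16]
pushleft(33): [33, 36, 68, 96, 14, 91, 72, 16]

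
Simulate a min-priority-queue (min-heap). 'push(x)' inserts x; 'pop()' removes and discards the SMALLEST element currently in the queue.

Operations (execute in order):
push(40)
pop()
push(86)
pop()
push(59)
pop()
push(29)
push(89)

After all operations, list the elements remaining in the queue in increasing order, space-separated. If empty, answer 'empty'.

push(40): heap contents = [40]
pop() → 40: heap contents = []
push(86): heap contents = [86]
pop() → 86: heap contents = []
push(59): heap contents = [59]
pop() → 59: heap contents = []
push(29): heap contents = [29]
push(89): heap contents = [29, 89]

Answer: 29 89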